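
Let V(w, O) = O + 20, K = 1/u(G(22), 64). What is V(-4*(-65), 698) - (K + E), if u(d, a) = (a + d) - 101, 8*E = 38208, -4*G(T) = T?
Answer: -344928/85 ≈ -4058.0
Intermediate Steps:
G(T) = -T/4
E = 4776 (E = (1/8)*38208 = 4776)
u(d, a) = -101 + a + d
K = -2/85 (K = 1/(-101 + 64 - 1/4*22) = 1/(-101 + 64 - 11/2) = 1/(-85/2) = -2/85 ≈ -0.023529)
V(w, O) = 20 + O
V(-4*(-65), 698) - (K + E) = (20 + 698) - (-2/85 + 4776) = 718 - 1*405958/85 = 718 - 405958/85 = -344928/85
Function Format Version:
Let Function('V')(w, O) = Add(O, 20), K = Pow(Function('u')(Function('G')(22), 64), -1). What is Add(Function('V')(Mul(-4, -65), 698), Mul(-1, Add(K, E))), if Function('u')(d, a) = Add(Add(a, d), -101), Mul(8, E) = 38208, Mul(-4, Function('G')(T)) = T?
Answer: Rational(-344928, 85) ≈ -4058.0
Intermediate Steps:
Function('G')(T) = Mul(Rational(-1, 4), T)
E = 4776 (E = Mul(Rational(1, 8), 38208) = 4776)
Function('u')(d, a) = Add(-101, a, d)
K = Rational(-2, 85) (K = Pow(Add(-101, 64, Mul(Rational(-1, 4), 22)), -1) = Pow(Add(-101, 64, Rational(-11, 2)), -1) = Pow(Rational(-85, 2), -1) = Rational(-2, 85) ≈ -0.023529)
Function('V')(w, O) = Add(20, O)
Add(Function('V')(Mul(-4, -65), 698), Mul(-1, Add(K, E))) = Add(Add(20, 698), Mul(-1, Add(Rational(-2, 85), 4776))) = Add(718, Mul(-1, Rational(405958, 85))) = Add(718, Rational(-405958, 85)) = Rational(-344928, 85)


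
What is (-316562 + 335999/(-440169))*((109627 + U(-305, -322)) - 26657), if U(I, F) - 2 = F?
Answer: -3838847717616350/146723 ≈ -2.6164e+10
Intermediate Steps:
U(I, F) = 2 + F
(-316562 + 335999/(-440169))*((109627 + U(-305, -322)) - 26657) = (-316562 + 335999/(-440169))*((109627 + (2 - 322)) - 26657) = (-316562 + 335999*(-1/440169))*((109627 - 320) - 26657) = (-316562 - 335999/440169)*(109307 - 26657) = -139341114977/440169*82650 = -3838847717616350/146723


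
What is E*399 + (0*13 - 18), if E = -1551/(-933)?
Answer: 200685/311 ≈ 645.29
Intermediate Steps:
E = 517/311 (E = -1551*(-1/933) = 517/311 ≈ 1.6624)
E*399 + (0*13 - 18) = (517/311)*399 + (0*13 - 18) = 206283/311 + (0 - 18) = 206283/311 - 18 = 200685/311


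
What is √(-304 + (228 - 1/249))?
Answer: 5*I*√188493/249 ≈ 8.718*I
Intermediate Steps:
√(-304 + (228 - 1/249)) = √(-304 + 56771/249) = √(-18925/249) = 5*I*√188493/249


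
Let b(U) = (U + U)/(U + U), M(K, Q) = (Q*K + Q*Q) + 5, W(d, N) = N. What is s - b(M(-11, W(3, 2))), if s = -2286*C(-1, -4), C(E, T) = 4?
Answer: -9145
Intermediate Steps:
s = -9144 (s = -2286*4 = -9144)
M(K, Q) = 5 + Q² + K*Q (M(K, Q) = (K*Q + Q²) + 5 = (Q² + K*Q) + 5 = 5 + Q² + K*Q)
b(U) = 1 (b(U) = (2*U)/((2*U)) = (2*U)*(1/(2*U)) = 1)
s - b(M(-11, W(3, 2))) = -9144 - 1*1 = -9144 - 1 = -9145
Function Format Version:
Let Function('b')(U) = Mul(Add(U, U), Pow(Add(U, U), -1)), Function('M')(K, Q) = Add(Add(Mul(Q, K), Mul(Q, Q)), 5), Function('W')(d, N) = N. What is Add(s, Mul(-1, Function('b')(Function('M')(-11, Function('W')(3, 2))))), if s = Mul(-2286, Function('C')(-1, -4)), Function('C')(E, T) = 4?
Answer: -9145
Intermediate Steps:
s = -9144 (s = Mul(-2286, 4) = -9144)
Function('M')(K, Q) = Add(5, Pow(Q, 2), Mul(K, Q)) (Function('M')(K, Q) = Add(Add(Mul(K, Q), Pow(Q, 2)), 5) = Add(Add(Pow(Q, 2), Mul(K, Q)), 5) = Add(5, Pow(Q, 2), Mul(K, Q)))
Function('b')(U) = 1 (Function('b')(U) = Mul(Mul(2, U), Pow(Mul(2, U), -1)) = Mul(Mul(2, U), Mul(Rational(1, 2), Pow(U, -1))) = 1)
Add(s, Mul(-1, Function('b')(Function('M')(-11, Function('W')(3, 2))))) = Add(-9144, Mul(-1, 1)) = Add(-9144, -1) = -9145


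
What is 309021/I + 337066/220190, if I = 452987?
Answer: 110364925066/49871603765 ≈ 2.2130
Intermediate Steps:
309021/I + 337066/220190 = 309021/452987 + 337066/220190 = 309021*(1/452987) + 337066*(1/220190) = 309021/452987 + 168533/110095 = 110364925066/49871603765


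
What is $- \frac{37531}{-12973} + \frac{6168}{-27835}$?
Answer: $\frac{964657921}{361103455} \approx 2.6714$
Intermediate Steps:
$- \frac{37531}{-12973} + \frac{6168}{-27835} = \left(-37531\right) \left(- \frac{1}{12973}\right) + 6168 \left(- \frac{1}{27835}\right) = \frac{37531}{12973} - \frac{6168}{27835} = \frac{964657921}{361103455}$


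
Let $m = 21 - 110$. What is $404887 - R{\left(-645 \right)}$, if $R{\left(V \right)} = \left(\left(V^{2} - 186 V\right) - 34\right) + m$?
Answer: $-130985$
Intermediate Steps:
$m = -89$
$R{\left(V \right)} = -123 + V^{2} - 186 V$ ($R{\left(V \right)} = \left(\left(V^{2} - 186 V\right) - 34\right) - 89 = \left(-34 + V^{2} - 186 V\right) - 89 = -123 + V^{2} - 186 V$)
$404887 - R{\left(-645 \right)} = 404887 - \left(-123 + \left(-645\right)^{2} - -119970\right) = 404887 - \left(-123 + 416025 + 119970\right) = 404887 - 535872 = -130985$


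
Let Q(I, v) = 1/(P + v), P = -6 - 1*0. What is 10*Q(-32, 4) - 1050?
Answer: -1055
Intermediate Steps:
P = -6 (P = -6 + 0 = -6)
Q(I, v) = 1/(-6 + v)
10*Q(-32, 4) - 1050 = 10/(-6 + 4) - 1050 = 10/(-2) - 1050 = 10*(-1/2) - 1050 = -5 - 1050 = -1055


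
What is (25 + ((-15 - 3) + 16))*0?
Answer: 0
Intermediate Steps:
(25 + ((-15 - 3) + 16))*0 = (25 + (-18 + 16))*0 = (25 - 2)*0 = 23*0 = 0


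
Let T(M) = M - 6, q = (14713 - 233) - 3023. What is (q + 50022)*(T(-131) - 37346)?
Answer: -2304417357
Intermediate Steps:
q = 11457 (q = 14480 - 3023 = 11457)
T(M) = -6 + M
(q + 50022)*(T(-131) - 37346) = (11457 + 50022)*((-6 - 131) - 37346) = 61479*(-137 - 37346) = 61479*(-37483) = -2304417357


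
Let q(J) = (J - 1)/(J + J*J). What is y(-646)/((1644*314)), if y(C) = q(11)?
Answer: 5/34070256 ≈ 1.4676e-7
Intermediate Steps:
q(J) = (-1 + J)/(J + J²)
y(C) = 5/66 (y(C) = (-1 + 11)/(11*(1 + 11)) = (1/11)*10/12 = (1/11)*(1/12)*10 = 5/66)
y(-646)/((1644*314)) = 5/(66*((1644*314))) = (5/66)/516216 = (5/66)*(1/516216) = 5/34070256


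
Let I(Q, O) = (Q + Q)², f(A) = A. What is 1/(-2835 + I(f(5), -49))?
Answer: -1/2735 ≈ -0.00036563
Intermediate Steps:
I(Q, O) = 4*Q² (I(Q, O) = (2*Q)² = 4*Q²)
1/(-2835 + I(f(5), -49)) = 1/(-2835 + 4*5²) = 1/(-2835 + 4*25) = 1/(-2835 + 100) = 1/(-2735) = -1/2735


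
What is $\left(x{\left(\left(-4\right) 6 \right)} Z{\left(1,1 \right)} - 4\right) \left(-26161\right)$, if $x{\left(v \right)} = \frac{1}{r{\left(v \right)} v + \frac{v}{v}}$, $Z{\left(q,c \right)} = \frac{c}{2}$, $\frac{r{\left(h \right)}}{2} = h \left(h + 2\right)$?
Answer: $\frac{5304011945}{50686} \approx 1.0464 \cdot 10^{5}$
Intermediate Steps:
$r{\left(h \right)} = 2 h \left(2 + h\right)$ ($r{\left(h \right)} = 2 h \left(h + 2\right) = 2 h \left(2 + h\right)$)
$Z{\left(q,c \right)} = \frac{c}{2}$ ($Z{\left(q,c \right)} = c \frac{1}{2} = \frac{c}{2}$)
$x{\left(v \right)} = \frac{1}{1 + 2 v^{2} \left(2 + v\right)}$ ($x{\left(v \right)} = \frac{1}{2 v \left(2 + v\right) v + \frac{v}{v}} = \frac{1}{2 v^{2} \left(2 + v\right) + 1} = \frac{1}{1 + 2 v^{2} \left(2 + v\right)}$)
$\left(x{\left(\left(-4\right) 6 \right)} Z{\left(1,1 \right)} - 4\right) \left(-26161\right) = \left(\frac{\frac{1}{2} \cdot 1}{1 + 2 \left(\left(-4\right) 6\right)^{2} \left(2 - 24\right)} - 4\right) \left(-26161\right) = \left(\frac{1}{1 + 2 \left(-24\right)^{2} \left(2 - 24\right)} \frac{1}{2} - 4\right) \left(-26161\right) = \left(\frac{1}{1 + 2 \cdot 576 \left(-22\right)} \frac{1}{2} - 4\right) \left(-26161\right) = \left(\frac{1}{1 - 25344} \cdot \frac{1}{2} - 4\right) \left(-26161\right) = \left(\frac{1}{-25343} \cdot \frac{1}{2} - 4\right) \left(-26161\right) = \left(\left(- \frac{1}{25343}\right) \frac{1}{2} - 4\right) \left(-26161\right) = \left(- \frac{1}{50686} - 4\right) \left(-26161\right) = \left(- \frac{202745}{50686}\right) \left(-26161\right) = \frac{5304011945}{50686}$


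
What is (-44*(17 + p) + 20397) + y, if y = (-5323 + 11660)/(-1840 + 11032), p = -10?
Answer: 184664425/9192 ≈ 20090.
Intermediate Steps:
y = 6337/9192 ≈ 0.68940
(-44*(17 + p) + 20397) + y = (-44*(17 - 10) + 20397) + 6337/9192 = (-44*7 + 20397) + 6337/9192 = (-308 + 20397) + 6337/9192 = 20089 + 6337/9192 = 184664425/9192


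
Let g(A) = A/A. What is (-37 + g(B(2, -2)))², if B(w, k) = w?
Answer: 1296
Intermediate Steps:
g(A) = 1
(-37 + g(B(2, -2)))² = (-37 + 1)² = (-36)² = 1296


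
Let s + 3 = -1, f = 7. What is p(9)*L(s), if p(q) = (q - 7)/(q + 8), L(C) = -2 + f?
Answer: 10/17 ≈ 0.58823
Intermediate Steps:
s = -4 (s = -3 - 1 = -4)
L(C) = 5 (L(C) = -2 + 7 = 5)
p(q) = (-7 + q)/(8 + q)
p(9)*L(s) = ((-7 + 9)/(8 + 9))*5 = (2/17)*5 = 10/17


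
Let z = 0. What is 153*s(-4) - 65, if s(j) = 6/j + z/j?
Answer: -589/2 ≈ -294.50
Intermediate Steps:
s(j) = 6/j (s(j) = 6/j + 0/j = 6/j + 0 = 6/j)
153*s(-4) - 65 = 153*(6/(-4)) - 65 = 153*(6*(-1/4)) - 65 = 153*(-3/2) - 65 = -459/2 - 65 = -589/2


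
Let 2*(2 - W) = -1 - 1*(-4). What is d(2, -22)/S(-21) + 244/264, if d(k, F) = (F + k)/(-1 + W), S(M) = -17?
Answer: -1603/1122 ≈ -1.4287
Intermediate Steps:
W = 1/2 (W = 2 - (-1 - 1*(-4))/2 = 2 - (-1 + 4)/2 = 2 - 1/2*3 = 2 - 3/2 = 1/2 ≈ 0.50000)
d(k, F) = -2*F - 2*k (d(k, F) = (F + k)/(-1 + 1/2) = (F + k)/(-1/2) = (F + k)*(-2) = -2*F - 2*k)
d(2, -22)/S(-21) + 244/264 = (-2*(-22) - 2*2)/(-17) + 244/264 = (44 - 4)*(-1/17) + 244*(1/264) = 40*(-1/17) + 61/66 = -40/17 + 61/66 = -1603/1122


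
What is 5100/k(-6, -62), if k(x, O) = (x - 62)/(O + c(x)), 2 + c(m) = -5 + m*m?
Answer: 2475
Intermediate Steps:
c(m) = -7 + m² (c(m) = -2 + (-5 + m*m) = -2 + (-5 + m²) = -7 + m²)
k(x, O) = (-62 + x)/(-7 + O + x²) (k(x, O) = (x - 62)/(O + (-7 + x²)) = (-62 + x)/(-7 + O + x²))
5100/k(-6, -62) = 5100/(((-62 - 6)/(-7 - 62 + (-6)²))) = 5100/((-68/(-7 - 62 + 36))) = 5100/((-68/(-33))) = 5100/((-1/33*(-68))) = 5100/(68/33) = 5100*(33/68) = 2475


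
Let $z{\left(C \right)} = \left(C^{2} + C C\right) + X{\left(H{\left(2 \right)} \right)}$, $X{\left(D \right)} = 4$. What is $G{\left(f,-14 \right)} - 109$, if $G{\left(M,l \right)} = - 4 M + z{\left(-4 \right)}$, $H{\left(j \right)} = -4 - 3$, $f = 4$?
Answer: $-89$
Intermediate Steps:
$H{\left(j \right)} = -7$ ($H{\left(j \right)} = -4 - 3 = -7$)
$z{\left(C \right)} = 4 + 2 C^{2}$ ($z{\left(C \right)} = \left(C^{2} + C C\right) + 4 = \left(C^{2} + C^{2}\right) + 4 = 2 C^{2} + 4 = 4 + 2 C^{2}$)
$G{\left(M,l \right)} = 36 - 4 M$ ($G{\left(M,l \right)} = - 4 M + \left(4 + 2 \left(-4\right)^{2}\right) = - 4 M + \left(4 + 2 \cdot 16\right) = - 4 M + \left(4 + 32\right) = - 4 M + 36 = 36 - 4 M$)
$G{\left(f,-14 \right)} - 109 = \left(36 - 16\right) - 109 = 20 - 109 = -89$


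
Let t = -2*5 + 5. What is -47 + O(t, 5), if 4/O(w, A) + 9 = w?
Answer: -331/7 ≈ -47.286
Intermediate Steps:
t = -5 (t = -10 + 5 = -5)
O(w, A) = 4/(-9 + w)
-47 + O(t, 5) = -47 + 4/(-9 - 5) = -47 + 4/(-14) = -47 + 4*(-1/14) = -47 - 2/7 = -331/7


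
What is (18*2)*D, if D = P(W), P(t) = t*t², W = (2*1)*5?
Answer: 36000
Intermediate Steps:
W = 10 (W = 2*5 = 10)
P(t) = t³
D = 1000 (D = 10³ = 1000)
(18*2)*D = (18*2)*1000 = 36*1000 = 36000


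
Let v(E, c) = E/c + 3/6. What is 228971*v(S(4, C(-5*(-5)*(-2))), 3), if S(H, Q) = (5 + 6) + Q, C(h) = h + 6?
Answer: -4808391/2 ≈ -2.4042e+6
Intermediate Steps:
C(h) = 6 + h
S(H, Q) = 11 + Q
v(E, c) = 1/2 + E/c (v(E, c) = E/c + 3*(1/6) = E/c + 1/2 = 1/2 + E/c)
228971*v(S(4, C(-5*(-5)*(-2))), 3) = 228971*(((11 + (6 - 5*(-5)*(-2))) + (1/2)*3)/3) = 228971*(((11 + (6 + 25*(-2))) + 3/2)/3) = 228971*(((11 + (6 - 50)) + 3/2)/3) = 228971*(((11 - 44) + 3/2)/3) = 228971*((-33 + 3/2)/3) = 228971*((1/3)*(-63/2)) = 228971*(-21/2) = -4808391/2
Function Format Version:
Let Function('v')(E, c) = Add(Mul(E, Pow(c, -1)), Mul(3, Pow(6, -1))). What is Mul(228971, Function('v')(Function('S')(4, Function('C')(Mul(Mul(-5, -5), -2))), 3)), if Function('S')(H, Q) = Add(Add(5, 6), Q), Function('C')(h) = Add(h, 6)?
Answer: Rational(-4808391, 2) ≈ -2.4042e+6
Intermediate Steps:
Function('C')(h) = Add(6, h)
Function('S')(H, Q) = Add(11, Q)
Function('v')(E, c) = Add(Rational(1, 2), Mul(E, Pow(c, -1))) (Function('v')(E, c) = Add(Mul(E, Pow(c, -1)), Mul(3, Rational(1, 6))) = Add(Mul(E, Pow(c, -1)), Rational(1, 2)) = Add(Rational(1, 2), Mul(E, Pow(c, -1))))
Mul(228971, Function('v')(Function('S')(4, Function('C')(Mul(Mul(-5, -5), -2))), 3)) = Mul(228971, Mul(Pow(3, -1), Add(Add(11, Add(6, Mul(Mul(-5, -5), -2))), Mul(Rational(1, 2), 3)))) = Mul(228971, Mul(Rational(1, 3), Add(Add(11, Add(6, Mul(25, -2))), Rational(3, 2)))) = Mul(228971, Mul(Rational(1, 3), Add(Add(11, Add(6, -50)), Rational(3, 2)))) = Mul(228971, Mul(Rational(1, 3), Add(Add(11, -44), Rational(3, 2)))) = Mul(228971, Mul(Rational(1, 3), Add(-33, Rational(3, 2)))) = Mul(228971, Mul(Rational(1, 3), Rational(-63, 2))) = Mul(228971, Rational(-21, 2)) = Rational(-4808391, 2)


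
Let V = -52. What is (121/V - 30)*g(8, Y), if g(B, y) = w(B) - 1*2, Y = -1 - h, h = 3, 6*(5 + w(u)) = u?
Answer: 28577/156 ≈ 183.19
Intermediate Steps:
w(u) = -5 + u/6
Y = -4 (Y = -1 - 1*3 = -1 - 3 = -4)
g(B, y) = -7 + B/6 (g(B, y) = (-5 + B/6) - 1*2 = (-5 + B/6) - 2 = -7 + B/6)
(121/V - 30)*g(8, Y) = (121/(-52) - 30)*(-7 + (⅙)*8) = (121*(-1/52) - 30)*(-7 + 4/3) = (-121/52 - 30)*(-17/3) = -1681/52*(-17/3) = 28577/156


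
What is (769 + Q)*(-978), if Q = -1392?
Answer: 609294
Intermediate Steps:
(769 + Q)*(-978) = (769 - 1392)*(-978) = -623*(-978) = 609294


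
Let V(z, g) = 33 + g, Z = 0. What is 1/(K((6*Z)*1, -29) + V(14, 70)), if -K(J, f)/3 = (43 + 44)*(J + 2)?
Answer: -1/419 ≈ -0.0023866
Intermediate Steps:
K(J, f) = -522 - 261*J (K(J, f) = -3*(43 + 44)*(J + 2) = -261*(2 + J) = -3*(174 + 87*J) = -522 - 261*J)
1/(K((6*Z)*1, -29) + V(14, 70)) = 1/((-522 - 261*6*0) + (33 + 70)) = 1/((-522 - 0) + 103) = 1/((-522 - 261*0) + 103) = 1/((-522 + 0) + 103) = 1/(-522 + 103) = 1/(-419) = -1/419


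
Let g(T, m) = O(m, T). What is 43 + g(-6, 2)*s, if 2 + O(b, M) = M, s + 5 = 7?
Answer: 27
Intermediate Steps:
s = 2 (s = -5 + 7 = 2)
O(b, M) = -2 + M
g(T, m) = -2 + T
43 + g(-6, 2)*s = 43 + (-2 - 6)*2 = 43 - 8*2 = 43 - 16 = 27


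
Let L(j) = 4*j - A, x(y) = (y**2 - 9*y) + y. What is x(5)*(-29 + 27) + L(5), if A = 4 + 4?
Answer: 42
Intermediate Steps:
x(y) = y**2 - 8*y
A = 8
L(j) = -8 + 4*j (L(j) = 4*j - 1*8 = 4*j - 8 = -8 + 4*j)
x(5)*(-29 + 27) + L(5) = (5*(-8 + 5))*(-29 + 27) + (-8 + 4*5) = (5*(-3))*(-2) + (-8 + 20) = -15*(-2) + 12 = 30 + 12 = 42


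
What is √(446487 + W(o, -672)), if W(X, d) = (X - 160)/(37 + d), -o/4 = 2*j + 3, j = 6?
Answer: √7201394411/127 ≈ 668.20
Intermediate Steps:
o = -60 (o = -4*(2*6 + 3) = -4*(12 + 3) = -4*15 = -60)
W(X, d) = (-160 + X)/(37 + d)
√(446487 + W(o, -672)) = √(446487 + (-160 - 60)/(37 - 672)) = √(446487 - 220/(-635)) = √(446487 - 1/635*(-220)) = √(446487 + 44/127) = √(56703893/127) = √7201394411/127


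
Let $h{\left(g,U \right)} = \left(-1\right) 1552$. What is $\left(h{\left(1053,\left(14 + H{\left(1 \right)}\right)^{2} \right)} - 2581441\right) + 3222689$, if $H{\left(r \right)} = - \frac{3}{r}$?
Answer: $639696$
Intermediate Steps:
$h{\left(g,U \right)} = -1552$
$\left(h{\left(1053,\left(14 + H{\left(1 \right)}\right)^{2} \right)} - 2581441\right) + 3222689 = \left(-1552 - 2581441\right) + 3222689 = -2582993 + 3222689 = 639696$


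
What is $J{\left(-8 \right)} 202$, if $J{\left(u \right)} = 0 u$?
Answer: $0$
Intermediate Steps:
$J{\left(u \right)} = 0$
$J{\left(-8 \right)} 202 = 0 \cdot 202 = 0$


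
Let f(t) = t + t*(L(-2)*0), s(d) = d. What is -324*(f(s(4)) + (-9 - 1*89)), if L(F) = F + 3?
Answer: 30456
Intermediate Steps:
L(F) = 3 + F
f(t) = t (f(t) = t + t*((3 - 2)*0) = t + t*(1*0) = t + t*0 = t + 0 = t)
-324*(f(s(4)) + (-9 - 1*89)) = -324*(4 + (-9 - 1*89)) = -324*(4 + (-9 - 89)) = -324*(4 - 98) = -324*(-94) = 30456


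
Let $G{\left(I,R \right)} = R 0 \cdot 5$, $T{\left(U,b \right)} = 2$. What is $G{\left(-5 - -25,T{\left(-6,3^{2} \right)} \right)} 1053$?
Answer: $0$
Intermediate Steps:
$G{\left(I,R \right)} = 0$ ($G{\left(I,R \right)} = 0 \cdot 5 = 0$)
$G{\left(-5 - -25,T{\left(-6,3^{2} \right)} \right)} 1053 = 0 \cdot 1053 = 0$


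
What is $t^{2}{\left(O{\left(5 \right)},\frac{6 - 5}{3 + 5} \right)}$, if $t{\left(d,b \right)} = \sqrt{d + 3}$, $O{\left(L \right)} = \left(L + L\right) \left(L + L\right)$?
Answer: $103$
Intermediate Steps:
$O{\left(L \right)} = 4 L^{2}$ ($O{\left(L \right)} = 2 L 2 L = 4 L^{2}$)
$t{\left(d,b \right)} = \sqrt{3 + d}$
$t^{2}{\left(O{\left(5 \right)},\frac{6 - 5}{3 + 5} \right)} = \left(\sqrt{3 + 4 \cdot 5^{2}}\right)^{2} = \left(\sqrt{3 + 4 \cdot 25}\right)^{2} = \left(\sqrt{3 + 100}\right)^{2} = \left(\sqrt{103}\right)^{2} = 103$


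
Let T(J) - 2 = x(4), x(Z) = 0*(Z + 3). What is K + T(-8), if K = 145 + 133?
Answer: 280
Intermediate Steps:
x(Z) = 0 (x(Z) = 0*(3 + Z) = 0)
T(J) = 2 (T(J) = 2 + 0 = 2)
K = 278
K + T(-8) = 278 + 2 = 280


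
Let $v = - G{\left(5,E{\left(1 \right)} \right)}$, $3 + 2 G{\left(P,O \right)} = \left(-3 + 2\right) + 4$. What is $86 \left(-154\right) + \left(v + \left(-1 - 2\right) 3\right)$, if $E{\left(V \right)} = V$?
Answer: $-13253$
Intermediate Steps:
$G{\left(P,O \right)} = 0$ ($G{\left(P,O \right)} = - \frac{3}{2} + \frac{\left(-3 + 2\right) + 4}{2} = - \frac{3}{2} + \frac{-1 + 4}{2} = - \frac{3}{2} + \frac{1}{2} \cdot 3 = - \frac{3}{2} + \frac{3}{2} = 0$)
$v = 0$ ($v = \left(-1\right) 0 = 0$)
$86 \left(-154\right) + \left(v + \left(-1 - 2\right) 3\right) = 86 \left(-154\right) + \left(0 + \left(-1 - 2\right) 3\right) = -13244 + \left(0 - 9\right) = -13244 - 9 = -13253$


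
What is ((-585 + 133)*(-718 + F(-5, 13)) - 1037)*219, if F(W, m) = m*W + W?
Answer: 77775441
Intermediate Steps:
F(W, m) = W + W*m (F(W, m) = W*m + W = W + W*m)
((-585 + 133)*(-718 + F(-5, 13)) - 1037)*219 = ((-585 + 133)*(-718 - 5*(1 + 13)) - 1037)*219 = (-452*(-718 - 5*14) - 1037)*219 = (-452*(-718 - 70) - 1037)*219 = (-452*(-788) - 1037)*219 = (356176 - 1037)*219 = 355139*219 = 77775441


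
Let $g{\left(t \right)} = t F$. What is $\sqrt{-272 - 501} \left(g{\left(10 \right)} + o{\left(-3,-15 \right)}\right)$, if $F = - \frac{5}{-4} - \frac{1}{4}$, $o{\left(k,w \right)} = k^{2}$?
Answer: $19 i \sqrt{773} \approx 528.25 i$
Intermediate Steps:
$F = 1$ ($F = \left(-5\right) \left(- \frac{1}{4}\right) - \frac{1}{4} = \frac{5}{4} - \frac{1}{4} = 1$)
$g{\left(t \right)} = t$ ($g{\left(t \right)} = t 1 = t$)
$\sqrt{-272 - 501} \left(g{\left(10 \right)} + o{\left(-3,-15 \right)}\right) = \sqrt{-272 - 501} \left(10 + \left(-3\right)^{2}\right) = \sqrt{-773} \left(10 + 9\right) = i \sqrt{773} \cdot 19 = 19 i \sqrt{773}$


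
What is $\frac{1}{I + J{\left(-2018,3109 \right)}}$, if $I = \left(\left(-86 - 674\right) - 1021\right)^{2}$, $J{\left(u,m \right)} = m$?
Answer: $\frac{1}{3175070} \approx 3.1495 \cdot 10^{-7}$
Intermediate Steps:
$I = 3171961$ ($I = \left(\left(-86 - 674\right) - 1021\right)^{2} = \left(-760 - 1021\right)^{2} = \left(-1781\right)^{2} = 3171961$)
$\frac{1}{I + J{\left(-2018,3109 \right)}} = \frac{1}{3171961 + 3109} = \frac{1}{3175070}$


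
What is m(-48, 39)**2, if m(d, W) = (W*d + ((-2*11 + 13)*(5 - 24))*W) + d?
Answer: 22553001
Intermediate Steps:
m(d, W) = d + 171*W + W*d (m(d, W) = (W*d + ((-22 + 13)*(-19))*W) + d = (W*d + (-9*(-19))*W) + d = (W*d + 171*W) + d = (171*W + W*d) + d = d + 171*W + W*d)
m(-48, 39)**2 = (-48 + 171*39 + 39*(-48))**2 = (-48 + 6669 - 1872)**2 = 4749**2 = 22553001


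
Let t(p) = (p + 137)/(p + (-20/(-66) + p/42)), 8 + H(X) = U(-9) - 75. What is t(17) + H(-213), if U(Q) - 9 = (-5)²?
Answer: -109907/2727 ≈ -40.303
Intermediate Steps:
U(Q) = 34 (U(Q) = 9 + (-5)² = 9 + 25 = 34)
H(X) = -49 (H(X) = -8 + (34 - 75) = -8 - 41 = -49)
t(p) = (137 + p)/(10/33 + 43*p/42) (t(p) = (137 + p)/(p + (-20*(-1/66) + p*(1/42))) = (137 + p)/(p + (10/33 + p/42)) = (137 + p)/(10/33 + 43*p/42))
t(17) + H(-213) = 462*(137 + 17)/(140 + 473*17) - 49 = 462*154/(140 + 8041) - 49 = 462*154/8181 - 49 = 462*(1/8181)*154 - 49 = 23716/2727 - 49 = -109907/2727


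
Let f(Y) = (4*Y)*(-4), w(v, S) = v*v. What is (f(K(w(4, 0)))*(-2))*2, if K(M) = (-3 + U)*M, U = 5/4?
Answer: -1792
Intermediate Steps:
U = 5/4 (U = 5*(¼) = 5/4 ≈ 1.2500)
w(v, S) = v²
K(M) = -7*M/4 (K(M) = (-3 + 5/4)*M = -7*M/4)
f(Y) = -16*Y
(f(K(w(4, 0)))*(-2))*2 = (-(-28)*4²*(-2))*2 = (-(-28)*16*(-2))*2 = (-16*(-28)*(-2))*2 = (448*(-2))*2 = -896*2 = -1792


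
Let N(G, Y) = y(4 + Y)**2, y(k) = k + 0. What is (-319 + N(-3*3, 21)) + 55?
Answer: 361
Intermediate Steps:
y(k) = k
N(G, Y) = (4 + Y)**2
(-319 + N(-3*3, 21)) + 55 = (-319 + (4 + 21)**2) + 55 = (-319 + 25**2) + 55 = (-319 + 625) + 55 = 306 + 55 = 361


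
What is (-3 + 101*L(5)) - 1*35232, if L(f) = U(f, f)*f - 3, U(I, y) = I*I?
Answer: -22913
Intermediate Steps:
U(I, y) = I**2
L(f) = -3 + f**3 (L(f) = f**2*f - 3 = f**3 - 3 = -3 + f**3)
(-3 + 101*L(5)) - 1*35232 = (-3 + 101*(-3 + 5**3)) - 1*35232 = (-3 + 101*(-3 + 125)) - 35232 = (-3 + 101*122) - 35232 = (-3 + 12322) - 35232 = 12319 - 35232 = -22913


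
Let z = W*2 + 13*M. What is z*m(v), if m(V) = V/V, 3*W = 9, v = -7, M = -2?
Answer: -20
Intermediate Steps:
W = 3 (W = (⅓)*9 = 3)
m(V) = 1
z = -20 (z = 3*2 + 13*(-2) = 6 - 26 = -20)
z*m(v) = -20*1 = -20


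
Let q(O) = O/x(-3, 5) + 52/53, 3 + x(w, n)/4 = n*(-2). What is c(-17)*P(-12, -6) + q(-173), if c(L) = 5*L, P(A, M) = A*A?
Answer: -33721567/2756 ≈ -12236.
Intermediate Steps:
P(A, M) = A²
x(w, n) = -12 - 8*n (x(w, n) = -12 + 4*(n*(-2)) = -12 + 4*(-2*n) = -12 - 8*n)
q(O) = 52/53 - O/52 (q(O) = O/(-12 - 8*5) + 52/53 = O/(-12 - 40) + 52*(1/53) = O/(-52) + 52/53 = O*(-1/52) + 52/53 = -O/52 + 52/53 = 52/53 - O/52)
c(-17)*P(-12, -6) + q(-173) = (5*(-17))*(-12)² + (52/53 - 1/52*(-173)) = -85*144 + (52/53 + 173/52) = -12240 + 11873/2756 = -33721567/2756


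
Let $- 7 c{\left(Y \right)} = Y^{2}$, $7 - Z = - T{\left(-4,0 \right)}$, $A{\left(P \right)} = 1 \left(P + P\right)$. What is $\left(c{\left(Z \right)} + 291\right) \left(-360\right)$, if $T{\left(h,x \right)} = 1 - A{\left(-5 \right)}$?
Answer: $- \frac{616680}{7} \approx -88097.0$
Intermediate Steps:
$A{\left(P \right)} = 2 P$ ($A{\left(P \right)} = 1 \cdot 2 P = 2 P$)
$T{\left(h,x \right)} = 11$ ($T{\left(h,x \right)} = 1 - 2 \left(-5\right) = 1 - -10 = 1 + 10 = 11$)
$Z = 18$ ($Z = 7 - \left(-1\right) 11 = 7 - -11 = 7 + 11 = 18$)
$c{\left(Y \right)} = - \frac{Y^{2}}{7}$
$\left(c{\left(Z \right)} + 291\right) \left(-360\right) = \left(- \frac{18^{2}}{7} + 291\right) \left(-360\right) = \left(\left(- \frac{1}{7}\right) 324 + 291\right) \left(-360\right) = \left(- \frac{324}{7} + 291\right) \left(-360\right) = \frac{1713}{7} \left(-360\right) = - \frac{616680}{7}$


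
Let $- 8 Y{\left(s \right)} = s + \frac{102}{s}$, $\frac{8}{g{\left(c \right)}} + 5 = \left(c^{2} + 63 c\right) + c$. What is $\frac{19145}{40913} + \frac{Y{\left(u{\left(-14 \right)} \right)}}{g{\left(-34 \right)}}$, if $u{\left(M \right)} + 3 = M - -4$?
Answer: $- \frac{11348679935}{34039616} \approx -333.4$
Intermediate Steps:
$g{\left(c \right)} = \frac{8}{-5 + c^{2} + 64 c}$ ($g{\left(c \right)} = \frac{8}{-5 + \left(\left(c^{2} + 63 c\right) + c\right)} = \frac{8}{-5 + \left(c^{2} + 64 c\right)} = \frac{8}{-5 + c^{2} + 64 c}$)
$u{\left(M \right)} = 1 + M$ ($u{\left(M \right)} = -3 + \left(M - -4\right) = -3 + \left(M + 4\right) = -3 + \left(4 + M\right) = 1 + M$)
$Y{\left(s \right)} = - \frac{51}{4 s} - \frac{s}{8}$ ($Y{\left(s \right)} = - \frac{s + \frac{102}{s}}{8} = - \frac{51}{4 s} - \frac{s}{8}$)
$\frac{19145}{40913} + \frac{Y{\left(u{\left(-14 \right)} \right)}}{g{\left(-34 \right)}} = \frac{19145}{40913} + \frac{\frac{1}{8} \frac{1}{1 - 14} \left(-102 - \left(1 - 14\right)^{2}\right)}{8 \frac{1}{-5 + \left(-34\right)^{2} + 64 \left(-34\right)}} = 19145 \cdot \frac{1}{40913} + \frac{\frac{1}{8} \frac{1}{-13} \left(-102 - \left(-13\right)^{2}\right)}{8 \frac{1}{-5 + 1156 - 2176}} = \frac{19145}{40913} + \frac{\frac{1}{8} \left(- \frac{1}{13}\right) \left(-102 - 169\right)}{8 \frac{1}{-1025}} = \frac{19145}{40913} + \frac{\frac{1}{8} \left(- \frac{1}{13}\right) \left(-102 - 169\right)}{8 \left(- \frac{1}{1025}\right)} = \frac{19145}{40913} + \frac{\frac{1}{8} \left(- \frac{1}{13}\right) \left(-271\right)}{- \frac{8}{1025}} = \frac{19145}{40913} + \frac{271}{104} \left(- \frac{1025}{8}\right) = \frac{19145}{40913} - \frac{277775}{832} = - \frac{11348679935}{34039616}$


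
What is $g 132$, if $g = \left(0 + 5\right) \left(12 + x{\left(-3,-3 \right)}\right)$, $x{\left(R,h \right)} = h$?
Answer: $5940$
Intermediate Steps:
$g = 45$ ($g = \left(0 + 5\right) \left(12 - 3\right) = 5 \cdot 9 = 45$)
$g 132 = 45 \cdot 132 = 5940$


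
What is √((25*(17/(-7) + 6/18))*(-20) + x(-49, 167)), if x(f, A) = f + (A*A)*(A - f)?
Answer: 5*√106281399/21 ≈ 2454.6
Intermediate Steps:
x(f, A) = f + A²*(A - f)
√((25*(17/(-7) + 6/18))*(-20) + x(-49, 167)) = √((25*(17/(-7) + 6/18))*(-20) + (-49 + 167³ - 1*(-49)*167²)) = √((25*(17*(-⅐) + 6*(1/18)))*(-20) + (-49 + 4657463 - 1*(-49)*27889)) = √((25*(-17/7 + ⅓))*(-20) + (-49 + 4657463 + 1366561)) = √((25*(-44/21))*(-20) + 6023975) = √(-1100/21*(-20) + 6023975) = √(22000/21 + 6023975) = √(126525475/21) = 5*√106281399/21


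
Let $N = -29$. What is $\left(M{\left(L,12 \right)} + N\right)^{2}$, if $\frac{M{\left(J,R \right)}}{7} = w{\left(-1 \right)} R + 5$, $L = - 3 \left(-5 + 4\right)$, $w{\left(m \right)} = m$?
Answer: $6084$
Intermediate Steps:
$L = 3$ ($L = \left(-3\right) \left(-1\right) = 3$)
$M{\left(J,R \right)} = 35 - 7 R$ ($M{\left(J,R \right)} = 7 \left(- R + 5\right) = 7 \left(5 - R\right) = 35 - 7 R$)
$\left(M{\left(L,12 \right)} + N\right)^{2} = \left(\left(35 - 84\right) - 29\right)^{2} = \left(-49 - 29\right)^{2} = \left(-78\right)^{2} = 6084$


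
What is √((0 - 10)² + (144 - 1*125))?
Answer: √119 ≈ 10.909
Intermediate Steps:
√((0 - 10)² + (144 - 1*125)) = √((-10)² + (144 - 125)) = √(100 + 19) = √119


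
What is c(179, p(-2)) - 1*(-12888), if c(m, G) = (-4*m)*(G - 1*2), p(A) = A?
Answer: 15752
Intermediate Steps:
c(m, G) = -4*m*(-2 + G) (c(m, G) = (-4*m)*(G - 2) = (-4*m)*(-2 + G) = -4*m*(-2 + G))
c(179, p(-2)) - 1*(-12888) = 4*179*(2 - 1*(-2)) - 1*(-12888) = 4*179*(2 + 2) + 12888 = 4*179*4 + 12888 = 2864 + 12888 = 15752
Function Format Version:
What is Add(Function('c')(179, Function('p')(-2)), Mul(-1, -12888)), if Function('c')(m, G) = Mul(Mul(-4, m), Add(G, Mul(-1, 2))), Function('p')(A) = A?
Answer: 15752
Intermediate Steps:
Function('c')(m, G) = Mul(-4, m, Add(-2, G)) (Function('c')(m, G) = Mul(Mul(-4, m), Add(G, -2)) = Mul(Mul(-4, m), Add(-2, G)) = Mul(-4, m, Add(-2, G)))
Add(Function('c')(179, Function('p')(-2)), Mul(-1, -12888)) = Add(Mul(4, 179, Add(2, Mul(-1, -2))), Mul(-1, -12888)) = Add(Mul(4, 179, Add(2, 2)), 12888) = Add(Mul(4, 179, 4), 12888) = Add(2864, 12888) = 15752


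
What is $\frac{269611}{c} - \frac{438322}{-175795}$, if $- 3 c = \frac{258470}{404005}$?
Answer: $- \frac{11488974346767767}{9087546730} \approx -1.2643 \cdot 10^{6}$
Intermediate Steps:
$c = - \frac{51694}{242403}$ ($c = - \frac{258470 \cdot \frac{1}{404005}}{3} = \left(- \frac{1}{3}\right) \frac{51694}{80801} = - \frac{51694}{242403} \approx -0.21326$)
$\frac{269611}{c} - \frac{438322}{-175795} = \frac{269611}{- \frac{51694}{242403}} - \frac{438322}{-175795} = 269611 \left(- \frac{242403}{51694}\right) - - \frac{438322}{175795} = - \frac{65354515233}{51694} + \frac{438322}{175795} = - \frac{11488974346767767}{9087546730}$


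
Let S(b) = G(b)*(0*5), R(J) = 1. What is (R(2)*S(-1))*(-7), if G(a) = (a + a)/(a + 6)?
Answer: 0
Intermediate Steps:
G(a) = 2*a/(6 + a) (G(a) = (2*a)/(6 + a) = 2*a/(6 + a))
S(b) = 0 (S(b) = (2*b/(6 + b))*(0*5) = (2*b/(6 + b))*0 = 0)
(R(2)*S(-1))*(-7) = (1*0)*(-7) = 0*(-7) = 0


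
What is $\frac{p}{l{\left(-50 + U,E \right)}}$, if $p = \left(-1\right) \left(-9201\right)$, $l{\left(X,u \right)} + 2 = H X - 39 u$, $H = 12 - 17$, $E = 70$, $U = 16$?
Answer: $- \frac{3067}{854} \approx -3.5913$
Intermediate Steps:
$H = -5$
$l{\left(X,u \right)} = -2 - 39 u - 5 X$ ($l{\left(X,u \right)} = -2 - \left(5 X + 39 u\right) = -2 - 39 u - 5 X$)
$p = 9201$
$\frac{p}{l{\left(-50 + U,E \right)}} = \frac{9201}{-2 - 2730 - 5 \left(-50 + 16\right)} = \frac{9201}{-2 - 2730 - -170} = \frac{9201}{-2 - 2730 + 170} = \frac{9201}{-2562} = 9201 \left(- \frac{1}{2562}\right) = - \frac{3067}{854}$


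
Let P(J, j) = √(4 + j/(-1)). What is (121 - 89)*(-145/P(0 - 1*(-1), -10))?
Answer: -2320*√14/7 ≈ -1240.1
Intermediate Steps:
P(J, j) = √(4 - j) (P(J, j) = √(4 + j*(-1)) = √(4 - j))
(121 - 89)*(-145/P(0 - 1*(-1), -10)) = (121 - 89)*(-145/√(4 - 1*(-10))) = 32*(-145/√(4 + 10)) = 32*(-145*√14/14) = -2320*√14/7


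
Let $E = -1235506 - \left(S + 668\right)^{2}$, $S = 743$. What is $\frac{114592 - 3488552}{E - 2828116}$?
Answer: $\frac{3373960}{6054543} \approx 0.55726$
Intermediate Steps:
$E = -3226427$ ($E = -1235506 - \left(743 + 668\right)^{2} = -1235506 - 1411^{2} = -1235506 - 1990921 = -3226427$)
$\frac{114592 - 3488552}{E - 2828116} = \frac{114592 - 3488552}{-3226427 - 2828116} = - \frac{3373960}{-6054543} = \left(-3373960\right) \left(- \frac{1}{6054543}\right) = \frac{3373960}{6054543}$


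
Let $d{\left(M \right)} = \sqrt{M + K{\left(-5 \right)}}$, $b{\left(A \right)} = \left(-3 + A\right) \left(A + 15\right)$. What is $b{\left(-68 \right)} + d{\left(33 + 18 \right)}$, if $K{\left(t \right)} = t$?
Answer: $3763 + \sqrt{46} \approx 3769.8$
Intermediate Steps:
$b{\left(A \right)} = \left(-3 + A\right) \left(15 + A\right)$
$d{\left(M \right)} = \sqrt{-5 + M}$ ($d{\left(M \right)} = \sqrt{M - 5} = \sqrt{-5 + M}$)
$b{\left(-68 \right)} + d{\left(33 + 18 \right)} = \left(-45 + \left(-68\right)^{2} + 12 \left(-68\right)\right) + \sqrt{-5 + \left(33 + 18\right)} = \left(-45 + 4624 - 816\right) + \sqrt{-5 + 51} = 3763 + \sqrt{46}$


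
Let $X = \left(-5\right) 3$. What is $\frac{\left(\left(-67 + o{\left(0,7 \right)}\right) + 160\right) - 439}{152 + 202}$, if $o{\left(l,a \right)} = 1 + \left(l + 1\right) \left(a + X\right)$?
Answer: $- \frac{353}{354} \approx -0.99718$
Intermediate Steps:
$X = -15$
$o{\left(l,a \right)} = 1 + \left(1 + l\right) \left(-15 + a\right)$ ($o{\left(l,a \right)} = 1 + \left(l + 1\right) \left(a - 15\right) = 1 + \left(1 + l\right) \left(-15 + a\right)$)
$\frac{\left(\left(-67 + o{\left(0,7 \right)}\right) + 160\right) - 439}{152 + 202} = \frac{\left(\left(-67 + \left(-14 + 7 - 0 + 7 \cdot 0\right)\right) + 160\right) - 439}{152 + 202} = \frac{\left(\left(-67 + \left(-14 + 7 + 0 + 0\right)\right) + 160\right) - 439}{354} = \left(\left(\left(-67 - 7\right) + 160\right) - 439\right) \frac{1}{354} = \left(\left(-74 + 160\right) - 439\right) \frac{1}{354} = \left(86 - 439\right) \frac{1}{354} = \left(-353\right) \frac{1}{354} = - \frac{353}{354}$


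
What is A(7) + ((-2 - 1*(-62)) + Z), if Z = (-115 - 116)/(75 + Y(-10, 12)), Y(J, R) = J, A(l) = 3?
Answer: 3864/65 ≈ 59.446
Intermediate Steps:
Z = -231/65 (Z = (-115 - 116)/(75 - 10) = -231/65 ≈ -3.5538)
A(7) + ((-2 - 1*(-62)) + Z) = 3 + ((-2 - 1*(-62)) - 231/65) = 3 + ((-2 + 62) - 231/65) = 3 + (60 - 231/65) = 3 + 3669/65 = 3864/65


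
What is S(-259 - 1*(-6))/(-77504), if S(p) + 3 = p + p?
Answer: 509/77504 ≈ 0.0065674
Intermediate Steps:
S(p) = -3 + 2*p (S(p) = -3 + (p + p) = -3 + 2*p)
S(-259 - 1*(-6))/(-77504) = (-3 + 2*(-259 - 1*(-6)))/(-77504) = (-3 + 2*(-259 + 6))*(-1/77504) = (-3 + 2*(-253))*(-1/77504) = (-3 - 506)*(-1/77504) = -509*(-1/77504) = 509/77504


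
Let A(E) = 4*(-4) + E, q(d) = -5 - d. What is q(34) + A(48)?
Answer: -7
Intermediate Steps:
A(E) = -16 + E
q(34) + A(48) = (-5 - 1*34) + (-16 + 48) = (-5 - 34) + 32 = -39 + 32 = -7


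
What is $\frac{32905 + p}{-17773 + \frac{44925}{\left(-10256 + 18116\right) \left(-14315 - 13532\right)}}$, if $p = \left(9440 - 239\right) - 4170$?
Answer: $- \frac{553555587008}{259340562039} \approx -2.1345$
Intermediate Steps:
$p = 5031$ ($p = 9201 - 4170 = 5031$)
$\frac{32905 + p}{-17773 + \frac{44925}{\left(-10256 + 18116\right) \left(-14315 - 13532\right)}} = \frac{32905 + 5031}{-17773 + \frac{44925}{\left(-10256 + 18116\right) \left(-14315 - 13532\right)}} = \frac{37936}{-17773 + \frac{44925}{7860 \left(-27847\right)}} = \frac{37936}{-17773 + \frac{44925}{-218877420}} = \frac{37936}{-17773 + 44925 \left(- \frac{1}{218877420}\right)} = \frac{37936}{-17773 - \frac{2995}{14591828}} = \frac{37936}{- \frac{259340562039}{14591828}} = 37936 \left(- \frac{14591828}{259340562039}\right) = - \frac{553555587008}{259340562039}$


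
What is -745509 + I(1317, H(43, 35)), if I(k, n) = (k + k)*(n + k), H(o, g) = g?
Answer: 2815659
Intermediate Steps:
I(k, n) = 2*k*(k + n) (I(k, n) = (2*k)*(k + n) = 2*k*(k + n))
-745509 + I(1317, H(43, 35)) = -745509 + 2*1317*(1317 + 35) = -745509 + 2*1317*1352 = -745509 + 3561168 = 2815659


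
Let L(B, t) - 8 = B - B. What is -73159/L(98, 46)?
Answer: -73159/8 ≈ -9144.9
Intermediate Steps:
L(B, t) = 8 (L(B, t) = 8 + (B - B) = 8 + 0 = 8)
-73159/L(98, 46) = -73159/8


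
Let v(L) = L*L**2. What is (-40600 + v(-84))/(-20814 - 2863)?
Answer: 633304/23677 ≈ 26.748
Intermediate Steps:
v(L) = L**3
(-40600 + v(-84))/(-20814 - 2863) = (-40600 + (-84)**3)/(-20814 - 2863) = (-40600 - 592704)/(-23677) = -633304*(-1/23677) = 633304/23677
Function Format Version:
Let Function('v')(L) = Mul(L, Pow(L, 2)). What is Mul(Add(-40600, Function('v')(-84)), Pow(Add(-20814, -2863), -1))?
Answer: Rational(633304, 23677) ≈ 26.748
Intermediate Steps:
Function('v')(L) = Pow(L, 3)
Mul(Add(-40600, Function('v')(-84)), Pow(Add(-20814, -2863), -1)) = Mul(Add(-40600, Pow(-84, 3)), Pow(Add(-20814, -2863), -1)) = Mul(Add(-40600, -592704), Pow(-23677, -1)) = Mul(-633304, Rational(-1, 23677)) = Rational(633304, 23677)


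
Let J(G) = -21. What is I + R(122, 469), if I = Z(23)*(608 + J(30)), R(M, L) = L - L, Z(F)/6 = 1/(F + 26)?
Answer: 3522/49 ≈ 71.878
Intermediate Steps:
Z(F) = 6/(26 + F) (Z(F) = 6/(F + 26) = 6/(26 + F))
R(M, L) = 0
I = 3522/49 (I = (6/(26 + 23))*(608 - 21) = (6/49)*587 = 3522/49 ≈ 71.878)
I + R(122, 469) = 3522/49 + 0 = 3522/49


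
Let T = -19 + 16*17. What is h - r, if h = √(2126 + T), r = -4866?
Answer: 4866 + √2379 ≈ 4914.8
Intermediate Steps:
T = 253 (T = -19 + 272 = 253)
h = √2379 (h = √(2126 + 253) = √2379 ≈ 48.775)
h - r = √2379 - 1*(-4866) = √2379 + 4866 = 4866 + √2379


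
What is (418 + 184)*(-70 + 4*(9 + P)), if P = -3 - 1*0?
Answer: -27692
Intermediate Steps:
P = -3 (P = -3 + 0 = -3)
(418 + 184)*(-70 + 4*(9 + P)) = (418 + 184)*(-70 + 4*(9 - 3)) = 602*(-70 + 4*6) = 602*(-70 + 24) = 602*(-46) = -27692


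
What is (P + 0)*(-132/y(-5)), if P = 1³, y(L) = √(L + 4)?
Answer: 132*I ≈ 132.0*I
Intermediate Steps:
y(L) = √(4 + L)
P = 1
(P + 0)*(-132/y(-5)) = (1 + 0)*(-132/√(4 - 5)) = 1*(-132*(-I)) = 1*(-(-132)*I) = 1*(132*I) = 132*I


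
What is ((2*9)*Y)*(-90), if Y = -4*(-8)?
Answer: -51840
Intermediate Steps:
Y = 32
((2*9)*Y)*(-90) = ((2*9)*32)*(-90) = (18*32)*(-90) = 576*(-90) = -51840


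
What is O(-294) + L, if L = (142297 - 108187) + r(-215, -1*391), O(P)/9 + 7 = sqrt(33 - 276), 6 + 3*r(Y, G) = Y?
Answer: 101920/3 + 81*I*sqrt(3) ≈ 33973.0 + 140.3*I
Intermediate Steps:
r(Y, G) = -2 + Y/3
O(P) = -63 + 81*I*sqrt(3) (O(P) = -63 + 9*sqrt(33 - 276) = -63 + 9*sqrt(-243) = -63 + 9*(9*I*sqrt(3)) = -63 + 81*I*sqrt(3))
L = 102109/3 (L = (142297 - 108187) + (-2 + (1/3)*(-215)) = 34110 + (-2 - 215/3) = 34110 - 221/3 = 102109/3 ≈ 34036.)
O(-294) + L = (-63 + 81*I*sqrt(3)) + 102109/3 = 101920/3 + 81*I*sqrt(3)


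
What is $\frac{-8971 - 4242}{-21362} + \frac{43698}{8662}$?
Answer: $\frac{523963841}{92518822} \approx 5.6633$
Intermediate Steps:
$\frac{-8971 - 4242}{-21362} + \frac{43698}{8662} = \left(-8971 - 4242\right) \left(- \frac{1}{21362}\right) + 43698 \cdot \frac{1}{8662} = \left(-13213\right) \left(- \frac{1}{21362}\right) + \frac{21849}{4331} = \frac{13213}{21362} + \frac{21849}{4331} = \frac{523963841}{92518822}$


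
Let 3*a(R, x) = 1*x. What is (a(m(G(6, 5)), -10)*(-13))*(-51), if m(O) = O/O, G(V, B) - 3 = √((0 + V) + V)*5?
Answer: -2210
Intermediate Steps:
G(V, B) = 3 + 5*√2*√V (G(V, B) = 3 + √((0 + V) + V)*5 = 3 + √(V + V)*5 = 3 + √(2*V)*5 = 3 + (√2*√V)*5 = 3 + 5*√2*√V)
m(O) = 1
a(R, x) = x/3 (a(R, x) = (1*x)/3 = x/3)
(a(m(G(6, 5)), -10)*(-13))*(-51) = (((⅓)*(-10))*(-13))*(-51) = -10/3*(-13)*(-51) = (130/3)*(-51) = -2210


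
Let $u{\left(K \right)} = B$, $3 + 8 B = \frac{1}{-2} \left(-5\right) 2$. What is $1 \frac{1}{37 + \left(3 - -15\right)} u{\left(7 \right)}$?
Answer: $\frac{1}{220} \approx 0.0045455$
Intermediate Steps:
$B = \frac{1}{4}$ ($B = - \frac{3}{8} + \frac{\frac{1}{-2} \left(-5\right) 2}{8} = - \frac{3}{8} + \frac{\left(- \frac{1}{2}\right) \left(-5\right) 2}{8} = - \frac{3}{8} + \frac{\frac{5}{2} \cdot 2}{8} = - \frac{3}{8} + \frac{1}{8} \cdot 5 = - \frac{3}{8} + \frac{5}{8} = \frac{1}{4} \approx 0.25$)
$u{\left(K \right)} = \frac{1}{4}$
$1 \frac{1}{37 + \left(3 - -15\right)} u{\left(7 \right)} = 1 \frac{1}{37 + \left(3 - -15\right)} \frac{1}{4} = 1 \frac{1}{37 + \left(3 + 15\right)} \frac{1}{4} = 1 \frac{1}{37 + 18} \cdot \frac{1}{4} = 1 \cdot \frac{1}{55} \cdot \frac{1}{4} = \frac{1}{55} \cdot \frac{1}{4} = \frac{1}{220}$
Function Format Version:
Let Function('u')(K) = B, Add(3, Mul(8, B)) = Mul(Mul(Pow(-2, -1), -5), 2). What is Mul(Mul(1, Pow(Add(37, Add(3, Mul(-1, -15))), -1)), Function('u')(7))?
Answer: Rational(1, 220) ≈ 0.0045455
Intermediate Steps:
B = Rational(1, 4) (B = Add(Rational(-3, 8), Mul(Rational(1, 8), Mul(Mul(Pow(-2, -1), -5), 2))) = Add(Rational(-3, 8), Mul(Rational(1, 8), Mul(Mul(Rational(-1, 2), -5), 2))) = Add(Rational(-3, 8), Mul(Rational(1, 8), Mul(Rational(5, 2), 2))) = Add(Rational(-3, 8), Mul(Rational(1, 8), 5)) = Add(Rational(-3, 8), Rational(5, 8)) = Rational(1, 4) ≈ 0.25000)
Function('u')(K) = Rational(1, 4)
Mul(Mul(1, Pow(Add(37, Add(3, Mul(-1, -15))), -1)), Function('u')(7)) = Mul(Mul(1, Pow(Add(37, Add(3, Mul(-1, -15))), -1)), Rational(1, 4)) = Mul(Mul(1, Pow(Add(37, Add(3, 15)), -1)), Rational(1, 4)) = Mul(Mul(1, Pow(Add(37, 18), -1)), Rational(1, 4)) = Mul(Mul(1, Pow(55, -1)), Rational(1, 4)) = Mul(Mul(1, Rational(1, 55)), Rational(1, 4)) = Mul(Rational(1, 55), Rational(1, 4)) = Rational(1, 220)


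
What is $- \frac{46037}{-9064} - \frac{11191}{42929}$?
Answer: $\frac{1874887149}{389108456} \approx 4.8184$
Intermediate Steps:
$- \frac{46037}{-9064} - \frac{11191}{42929} = \left(-46037\right) \left(- \frac{1}{9064}\right) - \frac{11191}{42929} = \frac{46037}{9064} - \frac{11191}{42929} = \frac{1874887149}{389108456}$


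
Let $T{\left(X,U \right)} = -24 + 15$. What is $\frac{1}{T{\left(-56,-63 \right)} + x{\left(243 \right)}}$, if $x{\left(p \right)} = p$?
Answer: $\frac{1}{234} \approx 0.0042735$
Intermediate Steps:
$T{\left(X,U \right)} = -9$
$\frac{1}{T{\left(-56,-63 \right)} + x{\left(243 \right)}} = \frac{1}{-9 + 243} = \frac{1}{234}$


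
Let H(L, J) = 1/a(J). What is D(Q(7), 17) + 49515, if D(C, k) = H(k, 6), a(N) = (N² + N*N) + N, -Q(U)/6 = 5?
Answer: 3862171/78 ≈ 49515.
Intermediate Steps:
Q(U) = -30 (Q(U) = -6*5 = -30)
a(N) = N + 2*N² (a(N) = (N² + N²) + N = 2*N² + N = N + 2*N²)
H(L, J) = 1/(J*(1 + 2*J))
D(C, k) = 1/78 (D(C, k) = 1/(6*(1 + 2*6)) = 1/(6*(1 + 12)) = (⅙)/13 = (⅙)*(1/13) = 1/78)
D(Q(7), 17) + 49515 = 1/78 + 49515 = 3862171/78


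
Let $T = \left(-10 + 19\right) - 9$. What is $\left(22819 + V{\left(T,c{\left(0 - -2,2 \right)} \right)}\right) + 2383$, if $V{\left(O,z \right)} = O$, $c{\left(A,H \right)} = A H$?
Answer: $25202$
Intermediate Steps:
$T = 0$ ($T = 9 - 9 = 0$)
$\left(22819 + V{\left(T,c{\left(0 - -2,2 \right)} \right)}\right) + 2383 = \left(22819 + 0\right) + 2383 = 22819 + 2383 = 25202$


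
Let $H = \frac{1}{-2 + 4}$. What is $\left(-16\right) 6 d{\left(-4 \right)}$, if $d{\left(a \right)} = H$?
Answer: $-48$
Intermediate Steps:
$H = \frac{1}{2} \approx 0.5$
$d{\left(a \right)} = \frac{1}{2}$
$\left(-16\right) 6 d{\left(-4 \right)} = \left(-16\right) 6 \cdot \frac{1}{2} = \left(-96\right) \frac{1}{2} = -48$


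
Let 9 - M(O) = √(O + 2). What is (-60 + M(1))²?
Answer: (51 + √3)² ≈ 2780.7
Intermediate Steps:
M(O) = 9 - √(2 + O) (M(O) = 9 - √(O + 2) = 9 - √(2 + O))
(-60 + M(1))² = (-60 + (9 - √(2 + 1)))² = (-60 + (9 - √3))² = (-51 - √3)²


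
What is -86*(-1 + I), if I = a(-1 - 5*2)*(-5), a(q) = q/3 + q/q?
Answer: -3182/3 ≈ -1060.7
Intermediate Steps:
a(q) = 1 + q/3 (a(q) = q*(⅓) + 1 = q/3 + 1 = 1 + q/3)
I = 40/3 (I = (1 + (-1 - 5*2)/3)*(-5) = (1 + (-1 - 10)/3)*(-5) = (1 + (⅓)*(-11))*(-5) = (1 - 11/3)*(-5) = -8/3*(-5) = 40/3 ≈ 13.333)
-86*(-1 + I) = -86*(-1 + 40/3) = -86*37/3 = -3182/3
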